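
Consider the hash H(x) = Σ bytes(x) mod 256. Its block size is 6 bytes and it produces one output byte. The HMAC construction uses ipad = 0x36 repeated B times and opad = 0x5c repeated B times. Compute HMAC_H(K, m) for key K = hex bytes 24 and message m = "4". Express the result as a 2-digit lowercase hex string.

Key hex bytes 24 is 1 byte ≤ B = 6; zero-pad to 6 bytes: K' = 24 00 00 00 00 00.
K' ⊕ ipad = 12 36 36 36 36 36.  K' ⊕ opad = 78 5c 5c 5c 5c 5c.
Inner input = (K'⊕ipad) ∥ m = 12 36 36 36 36 36 ∥ 34.
Inner hash: sum = 18+54+54+54+54+54+52 = 340; mod 256 = 84 → 54.
Outer input = (K'⊕opad) ∥ inner = 78 5c 5c 5c 5c 5c ∥ 54.
Outer hash (tag): sum = 120+92+92+92+92+92+84 = 664; mod 256 = 152 → 98.

98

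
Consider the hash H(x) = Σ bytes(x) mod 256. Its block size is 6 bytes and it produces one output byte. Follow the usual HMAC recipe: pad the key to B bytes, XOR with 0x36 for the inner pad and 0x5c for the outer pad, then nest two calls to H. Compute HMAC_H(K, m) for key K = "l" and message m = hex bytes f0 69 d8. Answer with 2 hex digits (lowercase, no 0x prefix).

95

Key "l" = 6c is 1 byte ≤ B = 6; zero-pad to 6 bytes: K' = 6c 00 00 00 00 00.
K' ⊕ ipad = 5a 36 36 36 36 36.  K' ⊕ opad = 30 5c 5c 5c 5c 5c.
Inner input = (K'⊕ipad) ∥ m = 5a 36 36 36 36 36 ∥ f0 69 d8.
Inner hash: sum = 90+54+54+54+54+54+240+105+216 = 921; mod 256 = 153 → 99.
Outer input = (K'⊕opad) ∥ inner = 30 5c 5c 5c 5c 5c ∥ 99.
Outer hash (tag): sum = 48+92+92+92+92+92+153 = 661; mod 256 = 149 → 95.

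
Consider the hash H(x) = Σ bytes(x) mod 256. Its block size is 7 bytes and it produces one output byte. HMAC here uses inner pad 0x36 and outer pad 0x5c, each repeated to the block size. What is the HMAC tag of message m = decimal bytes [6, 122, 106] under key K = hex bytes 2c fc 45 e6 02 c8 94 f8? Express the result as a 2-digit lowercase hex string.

Key hex bytes 2c fc 45 e6 02 c8 94 f8 is 8 bytes > B = 7, so hash it first: H(key) = a9, then zero-pad to 7 bytes: K' = a9 00 00 00 00 00 00.
K' ⊕ ipad = 9f 36 36 36 36 36 36.  K' ⊕ opad = f5 5c 5c 5c 5c 5c 5c.
Inner input = (K'⊕ipad) ∥ m = 9f 36 36 36 36 36 36 ∥ 06 7a 6a.
Inner hash: sum = 159+54+54+54+54+54+54+6+122+106 = 717; mod 256 = 205 → cd.
Outer input = (K'⊕opad) ∥ inner = f5 5c 5c 5c 5c 5c 5c ∥ cd.
Outer hash (tag): sum = 245+92+92+92+92+92+92+205 = 1002; mod 256 = 234 → ea.

ea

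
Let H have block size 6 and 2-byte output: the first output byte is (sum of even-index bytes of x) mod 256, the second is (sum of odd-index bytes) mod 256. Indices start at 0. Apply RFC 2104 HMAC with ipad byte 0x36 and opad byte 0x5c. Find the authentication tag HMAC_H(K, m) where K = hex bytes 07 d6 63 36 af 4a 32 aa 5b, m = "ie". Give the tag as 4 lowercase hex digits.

171b

Key hex bytes 07 d6 63 36 af 4a 32 aa 5b is 9 bytes > B = 6, so hash it first: H(key) = a6 00, then zero-pad to 6 bytes: K' = a6 00 00 00 00 00.
K' ⊕ ipad = 90 36 36 36 36 36.  K' ⊕ opad = fa 5c 5c 5c 5c 5c.
Inner input = (K'⊕ipad) ∥ m = 90 36 36 36 36 36 ∥ 69 65.
Inner hash: even-index sum = 357 mod 256 = 101; odd-index sum = 263 mod 256 = 7 → 65 07.
Outer input = (K'⊕opad) ∥ inner = fa 5c 5c 5c 5c 5c ∥ 65 07.
Outer hash (tag): even-index sum = 535 mod 256 = 23; odd-index sum = 283 mod 256 = 27 → 17 1b.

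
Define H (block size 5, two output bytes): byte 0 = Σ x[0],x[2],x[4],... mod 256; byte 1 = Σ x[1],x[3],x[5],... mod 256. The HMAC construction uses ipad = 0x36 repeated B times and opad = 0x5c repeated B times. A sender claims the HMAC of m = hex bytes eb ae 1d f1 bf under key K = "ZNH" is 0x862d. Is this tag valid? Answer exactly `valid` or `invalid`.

invalid

Key "ZNH" = 5a 4e 48 is 3 bytes ≤ B = 5; zero-pad to 5 bytes: K' = 5a 4e 48 00 00.
K' ⊕ ipad = 6c 78 7e 36 36; K' ⊕ opad = 06 12 14 5c 5c.
Inner hash: even-index sum = 703 mod 256 = 191; odd-index sum = 629 mod 256 = 117 → bf 75.
Outer hash (recomputed tag): even-index sum = 235 mod 256 = 235; odd-index sum = 301 mod 256 = 45 → eb 2d.
Recomputed tag = eb2d; claimed = 862d → mismatch.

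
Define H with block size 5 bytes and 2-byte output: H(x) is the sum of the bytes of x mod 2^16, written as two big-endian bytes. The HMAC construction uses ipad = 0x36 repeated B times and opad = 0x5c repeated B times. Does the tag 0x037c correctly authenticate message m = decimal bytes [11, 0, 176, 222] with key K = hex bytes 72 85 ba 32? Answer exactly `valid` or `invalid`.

Key hex bytes 72 85 ba 32 is 4 bytes ≤ B = 5; zero-pad to 5 bytes: K' = 72 85 ba 32 00.
K' ⊕ ipad = 44 b3 8c 04 36; K' ⊕ opad = 2e d9 e6 6e 5c.
Inner hash: sum = 68+179+140+4+54+11+0+176+222 = 854 → 03 56.
Outer hash (recomputed tag): sum = 46+217+230+110+92+3+86 = 784 → 03 10.
Recomputed tag = 0310; claimed = 037c → mismatch.

invalid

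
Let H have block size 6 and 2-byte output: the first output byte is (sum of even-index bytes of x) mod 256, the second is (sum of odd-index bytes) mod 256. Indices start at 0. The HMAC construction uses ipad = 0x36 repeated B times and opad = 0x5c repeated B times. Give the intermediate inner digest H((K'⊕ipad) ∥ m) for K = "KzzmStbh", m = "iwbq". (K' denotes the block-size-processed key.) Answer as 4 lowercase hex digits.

8349

Key "KzzmStbh" = 4b 7a 7a 6d 53 74 62 68 is 8 bytes > B = 6, so hash it first: H(key) = 7a c3, then zero-pad to 6 bytes: K' = 7a c3 00 00 00 00.
K' ⊕ ipad = 4c f5 36 36 36 36.
Inner input = 4c f5 36 36 36 36 ∥ 69 77 62 71.
Inner hash: even-index sum = 387 mod 256 = 131; odd-index sum = 585 mod 256 = 73 → 83 49.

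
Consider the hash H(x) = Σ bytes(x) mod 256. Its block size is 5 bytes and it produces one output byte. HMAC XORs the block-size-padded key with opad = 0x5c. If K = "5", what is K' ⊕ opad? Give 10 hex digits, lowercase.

Key "5" = 35 is 1 byte ≤ B = 5; zero-pad to 5 bytes: K' = 35 00 00 00 00.
XOR each byte with 0x5c: 35⊕5c=69, 00⊕5c=5c, 00⊕5c=5c, 00⊕5c=5c, 00⊕5c=5c.

695c5c5c5c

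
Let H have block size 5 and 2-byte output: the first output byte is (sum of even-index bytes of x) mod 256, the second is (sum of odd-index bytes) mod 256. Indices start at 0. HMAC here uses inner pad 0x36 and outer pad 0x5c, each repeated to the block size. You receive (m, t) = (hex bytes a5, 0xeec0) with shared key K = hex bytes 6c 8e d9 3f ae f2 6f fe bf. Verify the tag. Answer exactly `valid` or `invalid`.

invalid

Key hex bytes 6c 8e d9 3f ae f2 6f fe bf is 9 bytes > B = 5, so hash it first: H(key) = 21 bd, then zero-pad to 5 bytes: K' = 21 bd 00 00 00.
K' ⊕ ipad = 17 8b 36 36 36; K' ⊕ opad = 7d e1 5c 5c 5c.
Inner hash: even-index sum = 131 mod 256 = 131; odd-index sum = 358 mod 256 = 102 → 83 66.
Outer hash (recomputed tag): even-index sum = 411 mod 256 = 155; odd-index sum = 448 mod 256 = 192 → 9b c0.
Recomputed tag = 9bc0; claimed = eec0 → mismatch.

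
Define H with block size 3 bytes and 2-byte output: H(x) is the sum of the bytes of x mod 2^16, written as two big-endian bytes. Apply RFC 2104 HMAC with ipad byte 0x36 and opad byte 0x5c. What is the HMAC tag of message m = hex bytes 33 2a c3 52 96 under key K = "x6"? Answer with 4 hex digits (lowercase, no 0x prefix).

Key "x6" = 78 36 is 2 bytes ≤ B = 3; zero-pad to 3 bytes: K' = 78 36 00.
K' ⊕ ipad = 4e 00 36.  K' ⊕ opad = 24 6a 5c.
Inner input = (K'⊕ipad) ∥ m = 4e 00 36 ∥ 33 2a c3 52 96.
Inner hash: sum = 78+0+54+51+42+195+82+150 = 652 → 02 8c.
Outer input = (K'⊕opad) ∥ inner = 24 6a 5c ∥ 02 8c.
Outer hash (tag): sum = 36+106+92+2+140 = 376 → 01 78.

0178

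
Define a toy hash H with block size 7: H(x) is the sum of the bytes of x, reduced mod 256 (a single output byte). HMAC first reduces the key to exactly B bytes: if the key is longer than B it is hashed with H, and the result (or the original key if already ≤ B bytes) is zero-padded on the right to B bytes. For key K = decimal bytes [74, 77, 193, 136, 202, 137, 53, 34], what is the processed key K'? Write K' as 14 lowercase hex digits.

8a000000000000

|K| = 8 > B = 7, so first hash the key.
H(K): sum = 74+77+193+136+202+137+53+34 = 906; mod 256 = 138 → 8a.
Zero-pad H(K) = 8a to 7 bytes: K' = 8a 00 00 00 00 00 00.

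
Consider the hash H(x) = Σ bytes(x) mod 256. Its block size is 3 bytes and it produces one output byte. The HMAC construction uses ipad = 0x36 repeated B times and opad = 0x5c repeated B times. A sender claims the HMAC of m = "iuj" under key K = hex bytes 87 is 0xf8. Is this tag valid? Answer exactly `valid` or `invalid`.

valid

Key hex bytes 87 is 1 byte ≤ B = 3; zero-pad to 3 bytes: K' = 87 00 00.
K' ⊕ ipad = b1 36 36; K' ⊕ opad = db 5c 5c.
Inner hash: sum = 177+54+54+105+117+106 = 613; mod 256 = 101 → 65.
Outer hash (recomputed tag): sum = 219+92+92+101 = 504; mod 256 = 248 → f8.
Recomputed tag = f8; claimed = f8 → match.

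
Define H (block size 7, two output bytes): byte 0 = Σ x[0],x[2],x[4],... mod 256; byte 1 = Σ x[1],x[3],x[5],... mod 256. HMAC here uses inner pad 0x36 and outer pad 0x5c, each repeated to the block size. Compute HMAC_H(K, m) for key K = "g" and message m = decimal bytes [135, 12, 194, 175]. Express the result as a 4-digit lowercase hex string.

3ac2

Key "g" = 67 is 1 byte ≤ B = 7; zero-pad to 7 bytes: K' = 67 00 00 00 00 00 00.
K' ⊕ ipad = 51 36 36 36 36 36 36.  K' ⊕ opad = 3b 5c 5c 5c 5c 5c 5c.
Inner input = (K'⊕ipad) ∥ m = 51 36 36 36 36 36 36 ∥ 87 0c c2 af.
Inner hash: even-index sum = 430 mod 256 = 174; odd-index sum = 491 mod 256 = 235 → ae eb.
Outer input = (K'⊕opad) ∥ inner = 3b 5c 5c 5c 5c 5c 5c ∥ ae eb.
Outer hash (tag): even-index sum = 570 mod 256 = 58; odd-index sum = 450 mod 256 = 194 → 3a c2.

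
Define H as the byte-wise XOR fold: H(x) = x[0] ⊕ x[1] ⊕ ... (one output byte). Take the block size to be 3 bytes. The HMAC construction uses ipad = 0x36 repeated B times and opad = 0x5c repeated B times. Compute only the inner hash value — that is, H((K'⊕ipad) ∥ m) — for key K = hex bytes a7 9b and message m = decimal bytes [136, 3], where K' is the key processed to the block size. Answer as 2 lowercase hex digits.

Key hex bytes a7 9b is 2 bytes ≤ B = 3; zero-pad to 3 bytes: K' = a7 9b 00.
K' ⊕ ipad = 91 ad 36.
Inner input = 91 ad 36 ∥ 88 03.
Inner hash: XOR 91⊕ad⊕36⊕88⊕03 = 81.

81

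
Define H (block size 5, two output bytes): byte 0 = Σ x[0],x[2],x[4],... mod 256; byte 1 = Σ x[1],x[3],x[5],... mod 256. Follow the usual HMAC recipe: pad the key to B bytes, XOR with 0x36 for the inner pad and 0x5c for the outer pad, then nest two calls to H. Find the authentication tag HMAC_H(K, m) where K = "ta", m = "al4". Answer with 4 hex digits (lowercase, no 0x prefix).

Key "ta" = 74 61 is 2 bytes ≤ B = 5; zero-pad to 5 bytes: K' = 74 61 00 00 00.
K' ⊕ ipad = 42 57 36 36 36.  K' ⊕ opad = 28 3d 5c 5c 5c.
Inner input = (K'⊕ipad) ∥ m = 42 57 36 36 36 ∥ 61 6c 34.
Inner hash: even-index sum = 282 mod 256 = 26; odd-index sum = 290 mod 256 = 34 → 1a 22.
Outer input = (K'⊕opad) ∥ inner = 28 3d 5c 5c 5c ∥ 1a 22.
Outer hash (tag): even-index sum = 258 mod 256 = 2; odd-index sum = 179 mod 256 = 179 → 02 b3.

02b3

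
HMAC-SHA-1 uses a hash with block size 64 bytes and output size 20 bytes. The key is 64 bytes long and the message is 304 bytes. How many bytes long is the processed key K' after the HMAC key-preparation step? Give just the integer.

Key is 64 ≤ 64 bytes, zero-padded: |K'| = 64.

64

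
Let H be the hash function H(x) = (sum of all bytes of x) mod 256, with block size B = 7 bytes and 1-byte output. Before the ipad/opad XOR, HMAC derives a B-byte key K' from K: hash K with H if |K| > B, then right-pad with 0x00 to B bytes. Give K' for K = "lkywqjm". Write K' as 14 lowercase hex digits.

6c6b7977716a6d

Key "lkywqjm" = 6c 6b 79 77 71 6a 6d is exactly B = 7 bytes: K' = 6c 6b 79 77 71 6a 6d.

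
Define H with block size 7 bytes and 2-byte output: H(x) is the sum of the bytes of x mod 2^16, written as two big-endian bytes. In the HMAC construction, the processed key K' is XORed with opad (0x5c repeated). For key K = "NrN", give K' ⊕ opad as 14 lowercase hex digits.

Key "NrN" = 4e 72 4e is 3 bytes ≤ B = 7; zero-pad to 7 bytes: K' = 4e 72 4e 00 00 00 00.
XOR each byte with 0x5c: 4e⊕5c=12, 72⊕5c=2e, 4e⊕5c=12, 00⊕5c=5c, 00⊕5c=5c, 00⊕5c=5c, 00⊕5c=5c.

122e125c5c5c5c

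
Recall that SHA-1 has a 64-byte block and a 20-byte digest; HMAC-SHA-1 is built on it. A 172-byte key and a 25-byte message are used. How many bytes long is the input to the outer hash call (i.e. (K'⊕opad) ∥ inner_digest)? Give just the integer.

84

Key is 172 > 64 bytes, so it is hashed to 20 bytes then zero-padded to 64: |K'| = 64.
Outer input = (K'⊕opad) ∥ H(inner) → 64 + 20 = 84 bytes.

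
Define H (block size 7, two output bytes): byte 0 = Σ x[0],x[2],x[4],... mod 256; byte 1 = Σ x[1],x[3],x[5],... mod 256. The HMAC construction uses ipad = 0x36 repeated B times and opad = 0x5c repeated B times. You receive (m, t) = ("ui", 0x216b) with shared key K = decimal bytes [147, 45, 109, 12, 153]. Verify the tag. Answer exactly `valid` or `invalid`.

valid

Key decimal bytes [147, 45, 109, 12, 153] = 93 2d 6d 0c 99 is 5 bytes ≤ B = 7; zero-pad to 7 bytes: K' = 93 2d 6d 0c 99 00 00.
K' ⊕ ipad = a5 1b 5b 3a af 36 36; K' ⊕ opad = cf 71 31 50 c5 5c 5c.
Inner hash: even-index sum = 590 mod 256 = 78; odd-index sum = 256 mod 256 = 0 → 4e 00.
Outer hash (recomputed tag): even-index sum = 545 mod 256 = 33; odd-index sum = 363 mod 256 = 107 → 21 6b.
Recomputed tag = 216b; claimed = 216b → match.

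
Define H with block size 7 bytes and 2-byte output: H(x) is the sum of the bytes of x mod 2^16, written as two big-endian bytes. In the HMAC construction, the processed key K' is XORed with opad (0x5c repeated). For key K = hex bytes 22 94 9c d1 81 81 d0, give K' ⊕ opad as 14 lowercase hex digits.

7ec8c08ddddd8c

Key hex bytes 22 94 9c d1 81 81 d0 is exactly B = 7 bytes: K' = 22 94 9c d1 81 81 d0.
XOR each byte with 0x5c: 22⊕5c=7e, 94⊕5c=c8, 9c⊕5c=c0, d1⊕5c=8d, 81⊕5c=dd, 81⊕5c=dd, d0⊕5c=8c.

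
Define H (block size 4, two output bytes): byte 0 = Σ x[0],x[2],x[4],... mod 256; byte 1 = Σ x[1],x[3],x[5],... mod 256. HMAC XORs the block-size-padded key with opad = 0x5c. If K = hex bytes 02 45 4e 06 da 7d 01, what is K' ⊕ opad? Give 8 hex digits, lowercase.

77945c5c

Key hex bytes 02 45 4e 06 da 7d 01 is 7 bytes > B = 4, so hash it first: H(key) = 2b c8, then zero-pad to 4 bytes: K' = 2b c8 00 00.
XOR each byte with 0x5c: 2b⊕5c=77, c8⊕5c=94, 00⊕5c=5c, 00⊕5c=5c.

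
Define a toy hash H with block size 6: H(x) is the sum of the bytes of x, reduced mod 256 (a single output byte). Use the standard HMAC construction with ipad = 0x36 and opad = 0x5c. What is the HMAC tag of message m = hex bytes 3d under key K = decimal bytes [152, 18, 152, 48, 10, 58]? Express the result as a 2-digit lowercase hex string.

Key decimal bytes [152, 18, 152, 48, 10, 58] = 98 12 98 30 0a 3a is exactly B = 6 bytes: K' = 98 12 98 30 0a 3a.
K' ⊕ ipad = ae 24 ae 06 3c 0c.  K' ⊕ opad = c4 4e c4 6c 56 66.
Inner input = (K'⊕ipad) ∥ m = ae 24 ae 06 3c 0c ∥ 3d.
Inner hash: sum = 174+36+174+6+60+12+61 = 523; mod 256 = 11 → 0b.
Outer input = (K'⊕opad) ∥ inner = c4 4e c4 6c 56 66 ∥ 0b.
Outer hash (tag): sum = 196+78+196+108+86+102+11 = 777; mod 256 = 9 → 09.

09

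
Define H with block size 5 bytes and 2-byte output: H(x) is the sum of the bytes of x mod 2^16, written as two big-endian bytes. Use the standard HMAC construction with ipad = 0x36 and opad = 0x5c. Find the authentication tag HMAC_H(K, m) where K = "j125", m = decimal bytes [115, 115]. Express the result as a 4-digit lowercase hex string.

025d

Key "j125" = 6a 31 32 35 is 4 bytes ≤ B = 5; zero-pad to 5 bytes: K' = 6a 31 32 35 00.
K' ⊕ ipad = 5c 07 04 03 36.  K' ⊕ opad = 36 6d 6e 69 5c.
Inner input = (K'⊕ipad) ∥ m = 5c 07 04 03 36 ∥ 73 73.
Inner hash: sum = 92+7+4+3+54+115+115 = 390 → 01 86.
Outer input = (K'⊕opad) ∥ inner = 36 6d 6e 69 5c ∥ 01 86.
Outer hash (tag): sum = 54+109+110+105+92+1+134 = 605 → 02 5d.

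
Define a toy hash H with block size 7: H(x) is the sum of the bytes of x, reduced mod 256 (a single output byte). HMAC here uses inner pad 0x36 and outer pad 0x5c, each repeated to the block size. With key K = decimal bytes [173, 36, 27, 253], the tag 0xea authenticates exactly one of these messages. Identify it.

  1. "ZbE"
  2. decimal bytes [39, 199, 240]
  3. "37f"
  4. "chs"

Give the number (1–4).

Key decimal bytes [173, 36, 27, 253] = ad 24 1b fd is 4 bytes ≤ B = 7; zero-pad to 7 bytes: K' = ad 24 1b fd 00 00 00.
K' ⊕ ipad = 9b 12 2d cb 36 36 36; K' ⊕ opad = f1 78 47 a1 5c 5c 5c.
m1: inner = H(9b 12 2d cb 36 36 36 5a 62 45) = 48; tag = H(f1 78 47 a1 5c 5c 5c 48) = ad
m2: inner = H(9b 12 2d cb 36 36 36 27 c7 f0) = 25; tag = H(f1 78 47 a1 5c 5c 5c 25) = 8a
m3: inner = H(9b 12 2d cb 36 36 36 33 37 66) = 17; tag = H(f1 78 47 a1 5c 5c 5c 17) = 7c
m4: inner = H(9b 12 2d cb 36 36 36 63 68 73) = 85; tag = H(f1 78 47 a1 5c 5c 5c 85) = ea ← matches

4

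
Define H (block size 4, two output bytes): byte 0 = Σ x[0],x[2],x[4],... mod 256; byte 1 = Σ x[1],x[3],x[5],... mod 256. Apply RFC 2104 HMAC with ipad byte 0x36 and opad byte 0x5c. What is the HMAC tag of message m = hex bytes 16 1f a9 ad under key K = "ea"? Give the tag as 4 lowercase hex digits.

ddf2

Key "ea" = 65 61 is 2 bytes ≤ B = 4; zero-pad to 4 bytes: K' = 65 61 00 00.
K' ⊕ ipad = 53 57 36 36.  K' ⊕ opad = 39 3d 5c 5c.
Inner input = (K'⊕ipad) ∥ m = 53 57 36 36 ∥ 16 1f a9 ad.
Inner hash: even-index sum = 328 mod 256 = 72; odd-index sum = 345 mod 256 = 89 → 48 59.
Outer input = (K'⊕opad) ∥ inner = 39 3d 5c 5c ∥ 48 59.
Outer hash (tag): even-index sum = 221 mod 256 = 221; odd-index sum = 242 mod 256 = 242 → dd f2.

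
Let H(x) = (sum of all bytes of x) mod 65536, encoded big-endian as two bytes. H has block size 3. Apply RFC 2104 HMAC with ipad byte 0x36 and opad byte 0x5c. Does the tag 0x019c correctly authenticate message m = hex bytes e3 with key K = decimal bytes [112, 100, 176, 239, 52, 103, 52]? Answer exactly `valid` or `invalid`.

valid

Key decimal bytes [112, 100, 176, 239, 52, 103, 52] = 70 64 b0 ef 34 67 34 is 7 bytes > B = 3, so hash it first: H(key) = 03 42, then zero-pad to 3 bytes: K' = 03 42 00.
K' ⊕ ipad = 35 74 36; K' ⊕ opad = 5f 1e 5c.
Inner hash: sum = 53+116+54+227 = 450 → 01 c2.
Outer hash (recomputed tag): sum = 95+30+92+1+194 = 412 → 01 9c.
Recomputed tag = 019c; claimed = 019c → match.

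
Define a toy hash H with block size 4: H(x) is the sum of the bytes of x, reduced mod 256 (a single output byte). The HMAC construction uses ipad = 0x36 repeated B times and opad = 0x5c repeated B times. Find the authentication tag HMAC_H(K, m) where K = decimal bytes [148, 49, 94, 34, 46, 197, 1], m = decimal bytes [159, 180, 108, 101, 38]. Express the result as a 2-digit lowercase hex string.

Key decimal bytes [148, 49, 94, 34, 46, 197, 1] = 94 31 5e 22 2e c5 01 is 7 bytes > B = 4, so hash it first: H(key) = 39, then zero-pad to 4 bytes: K' = 39 00 00 00.
K' ⊕ ipad = 0f 36 36 36.  K' ⊕ opad = 65 5c 5c 5c.
Inner input = (K'⊕ipad) ∥ m = 0f 36 36 36 ∥ 9f b4 6c 65 26.
Inner hash: sum = 15+54+54+54+159+180+108+101+38 = 763; mod 256 = 251 → fb.
Outer input = (K'⊕opad) ∥ inner = 65 5c 5c 5c ∥ fb.
Outer hash (tag): sum = 101+92+92+92+251 = 628; mod 256 = 116 → 74.

74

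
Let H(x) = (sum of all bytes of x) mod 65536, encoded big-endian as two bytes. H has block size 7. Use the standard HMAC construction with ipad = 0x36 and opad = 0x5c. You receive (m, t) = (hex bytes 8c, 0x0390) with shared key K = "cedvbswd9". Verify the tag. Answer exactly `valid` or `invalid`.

valid

Key "cedvbswd9" = 63 65 64 76 62 73 77 64 39 is 9 bytes > B = 7, so hash it first: H(key) = 03 8b, then zero-pad to 7 bytes: K' = 03 8b 00 00 00 00 00.
K' ⊕ ipad = 35 bd 36 36 36 36 36; K' ⊕ opad = 5f d7 5c 5c 5c 5c 5c.
Inner hash: sum = 53+189+54+54+54+54+54+140 = 652 → 02 8c.
Outer hash (recomputed tag): sum = 95+215+92+92+92+92+92+2+140 = 912 → 03 90.
Recomputed tag = 0390; claimed = 0390 → match.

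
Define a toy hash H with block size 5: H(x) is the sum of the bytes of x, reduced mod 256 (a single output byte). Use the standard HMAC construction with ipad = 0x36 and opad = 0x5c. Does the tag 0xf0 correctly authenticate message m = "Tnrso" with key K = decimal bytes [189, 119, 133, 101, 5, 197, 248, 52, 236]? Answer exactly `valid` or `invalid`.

Key decimal bytes [189, 119, 133, 101, 5, 197, 248, 52, 236] = bd 77 85 65 05 c5 f8 34 ec is 9 bytes > B = 5, so hash it first: H(key) = 00, then zero-pad to 5 bytes: K' = 00 00 00 00 00.
K' ⊕ ipad = 36 36 36 36 36; K' ⊕ opad = 5c 5c 5c 5c 5c.
Inner hash: sum = 54+54+54+54+54+84+110+114+115+111 = 804; mod 256 = 36 → 24.
Outer hash (recomputed tag): sum = 92+92+92+92+92+36 = 496; mod 256 = 240 → f0.
Recomputed tag = f0; claimed = f0 → match.

valid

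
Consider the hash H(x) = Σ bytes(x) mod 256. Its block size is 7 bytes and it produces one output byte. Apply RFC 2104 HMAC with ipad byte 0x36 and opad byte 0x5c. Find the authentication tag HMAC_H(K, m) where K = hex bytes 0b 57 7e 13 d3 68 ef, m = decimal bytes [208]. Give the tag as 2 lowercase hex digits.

Key hex bytes 0b 57 7e 13 d3 68 ef is exactly B = 7 bytes: K' = 0b 57 7e 13 d3 68 ef.
K' ⊕ ipad = 3d 61 48 25 e5 5e d9.  K' ⊕ opad = 57 0b 22 4f 8f 34 b3.
Inner input = (K'⊕ipad) ∥ m = 3d 61 48 25 e5 5e d9 ∥ d0.
Inner hash: sum = 61+97+72+37+229+94+217+208 = 1015; mod 256 = 247 → f7.
Outer input = (K'⊕opad) ∥ inner = 57 0b 22 4f 8f 34 b3 ∥ f7.
Outer hash (tag): sum = 87+11+34+79+143+52+179+247 = 832; mod 256 = 64 → 40.

40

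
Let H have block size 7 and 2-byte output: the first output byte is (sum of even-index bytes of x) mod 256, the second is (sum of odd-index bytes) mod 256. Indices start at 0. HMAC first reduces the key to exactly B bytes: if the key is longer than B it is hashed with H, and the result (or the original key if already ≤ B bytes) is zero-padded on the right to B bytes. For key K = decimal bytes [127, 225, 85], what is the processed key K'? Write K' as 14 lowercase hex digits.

7fe15500000000

Key decimal bytes [127, 225, 85] = 7f e1 55 is 3 bytes ≤ B = 7; zero-pad to 7 bytes: K' = 7f e1 55 00 00 00 00.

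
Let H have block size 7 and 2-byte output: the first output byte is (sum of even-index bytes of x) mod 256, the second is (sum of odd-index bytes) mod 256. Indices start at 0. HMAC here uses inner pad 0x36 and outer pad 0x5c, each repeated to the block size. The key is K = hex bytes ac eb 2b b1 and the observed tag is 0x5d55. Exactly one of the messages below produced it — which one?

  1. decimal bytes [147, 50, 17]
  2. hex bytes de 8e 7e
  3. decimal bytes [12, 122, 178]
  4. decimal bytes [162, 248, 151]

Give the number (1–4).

1

Key hex bytes ac eb 2b b1 is 4 bytes ≤ B = 7; zero-pad to 7 bytes: K' = ac eb 2b b1 00 00 00.
K' ⊕ ipad = 9a dd 1d 87 36 36 36; K' ⊕ opad = f0 b7 77 ed 5c 5c 5c.
m1: inner = H(9a dd 1d 87 36 36 36 93 32 11) = 55 3e; tag = H(f0 b7 77 ed 5c 5c 5c 55 3e) = 5d55 ← matches
m2: inner = H(9a dd 1d 87 36 36 36 de 8e 7e) = b1 f6; tag = H(f0 b7 77 ed 5c 5c 5c b1 f6) = 15b1
m3: inner = H(9a dd 1d 87 36 36 36 0c 7a b2) = 9d 58; tag = H(f0 b7 77 ed 5c 5c 5c 9d 58) = 779d
m4: inner = H(9a dd 1d 87 36 36 36 a2 f8 97) = 1b d3; tag = H(f0 b7 77 ed 5c 5c 5c 1b d3) = f21b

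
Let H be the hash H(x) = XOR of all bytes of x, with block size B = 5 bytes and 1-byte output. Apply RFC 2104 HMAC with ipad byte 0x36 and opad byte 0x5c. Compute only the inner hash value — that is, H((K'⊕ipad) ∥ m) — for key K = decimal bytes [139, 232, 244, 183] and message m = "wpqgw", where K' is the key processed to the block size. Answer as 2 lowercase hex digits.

70

Key decimal bytes [139, 232, 244, 183] = 8b e8 f4 b7 is 4 bytes ≤ B = 5; zero-pad to 5 bytes: K' = 8b e8 f4 b7 00.
K' ⊕ ipad = bd de c2 81 36.
Inner input = bd de c2 81 36 ∥ 77 70 71 67 77.
Inner hash: XOR bd⊕de⊕c2⊕81⊕36⊕77⊕70⊕71⊕67⊕77 = 70.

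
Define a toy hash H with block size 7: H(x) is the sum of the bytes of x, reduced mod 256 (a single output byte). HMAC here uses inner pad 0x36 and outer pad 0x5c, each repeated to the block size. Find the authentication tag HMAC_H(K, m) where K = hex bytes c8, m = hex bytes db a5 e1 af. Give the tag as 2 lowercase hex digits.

Key hex bytes c8 is 1 byte ≤ B = 7; zero-pad to 7 bytes: K' = c8 00 00 00 00 00 00.
K' ⊕ ipad = fe 36 36 36 36 36 36.  K' ⊕ opad = 94 5c 5c 5c 5c 5c 5c.
Inner input = (K'⊕ipad) ∥ m = fe 36 36 36 36 36 36 ∥ db a5 e1 af.
Inner hash: sum = 254+54+54+54+54+54+54+219+165+225+175 = 1362; mod 256 = 82 → 52.
Outer input = (K'⊕opad) ∥ inner = 94 5c 5c 5c 5c 5c 5c ∥ 52.
Outer hash (tag): sum = 148+92+92+92+92+92+92+82 = 782; mod 256 = 14 → 0e.

0e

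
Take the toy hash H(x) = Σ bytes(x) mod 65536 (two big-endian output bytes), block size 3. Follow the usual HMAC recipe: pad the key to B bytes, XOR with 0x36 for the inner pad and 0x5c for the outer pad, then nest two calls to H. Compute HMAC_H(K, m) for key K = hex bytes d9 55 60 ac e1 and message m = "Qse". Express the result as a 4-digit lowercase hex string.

Key hex bytes d9 55 60 ac e1 is 5 bytes > B = 3, so hash it first: H(key) = 03 1b, then zero-pad to 3 bytes: K' = 03 1b 00.
K' ⊕ ipad = 35 2d 36.  K' ⊕ opad = 5f 47 5c.
Inner input = (K'⊕ipad) ∥ m = 35 2d 36 ∥ 51 73 65.
Inner hash: sum = 53+45+54+81+115+101 = 449 → 01 c1.
Outer input = (K'⊕opad) ∥ inner = 5f 47 5c ∥ 01 c1.
Outer hash (tag): sum = 95+71+92+1+193 = 452 → 01 c4.

01c4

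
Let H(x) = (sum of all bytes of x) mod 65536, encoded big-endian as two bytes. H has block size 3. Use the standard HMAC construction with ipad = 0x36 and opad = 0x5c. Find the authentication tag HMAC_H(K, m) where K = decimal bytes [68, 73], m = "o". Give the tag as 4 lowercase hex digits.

Key decimal bytes [68, 73] = 44 49 is 2 bytes ≤ B = 3; zero-pad to 3 bytes: K' = 44 49 00.
K' ⊕ ipad = 72 7f 36.  K' ⊕ opad = 18 15 5c.
Inner input = (K'⊕ipad) ∥ m = 72 7f 36 ∥ 6f.
Inner hash: sum = 114+127+54+111 = 406 → 01 96.
Outer input = (K'⊕opad) ∥ inner = 18 15 5c ∥ 01 96.
Outer hash (tag): sum = 24+21+92+1+150 = 288 → 01 20.

0120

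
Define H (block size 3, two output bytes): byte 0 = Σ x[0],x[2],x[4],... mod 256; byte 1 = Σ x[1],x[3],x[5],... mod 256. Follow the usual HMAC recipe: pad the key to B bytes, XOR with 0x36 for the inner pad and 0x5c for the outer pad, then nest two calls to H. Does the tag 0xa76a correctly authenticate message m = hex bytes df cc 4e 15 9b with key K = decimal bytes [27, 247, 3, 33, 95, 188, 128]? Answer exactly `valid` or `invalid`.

valid

Key decimal bytes [27, 247, 3, 33, 95, 188, 128] = 1b f7 03 21 5f bc 80 is 7 bytes > B = 3, so hash it first: H(key) = fd d4, then zero-pad to 3 bytes: K' = fd d4 00.
K' ⊕ ipad = cb e2 36; K' ⊕ opad = a1 88 5c.
Inner hash: even-index sum = 482 mod 256 = 226; odd-index sum = 682 mod 256 = 170 → e2 aa.
Outer hash (recomputed tag): even-index sum = 423 mod 256 = 167; odd-index sum = 362 mod 256 = 106 → a7 6a.
Recomputed tag = a76a; claimed = a76a → match.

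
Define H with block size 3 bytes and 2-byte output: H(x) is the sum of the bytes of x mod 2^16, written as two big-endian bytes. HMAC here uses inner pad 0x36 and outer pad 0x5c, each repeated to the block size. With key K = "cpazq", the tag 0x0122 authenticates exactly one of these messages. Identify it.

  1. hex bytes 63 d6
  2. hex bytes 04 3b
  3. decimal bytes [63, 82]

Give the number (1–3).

Key "cpazq" = 63 70 61 7a 71 is 5 bytes > B = 3, so hash it first: H(key) = 02 1f, then zero-pad to 3 bytes: K' = 02 1f 00.
K' ⊕ ipad = 34 29 36; K' ⊕ opad = 5e 43 5c.
m1: inner = H(34 29 36 63 d6) = 01 cc; tag = H(5e 43 5c 01 cc) = 01ca
m2: inner = H(34 29 36 04 3b) = 00 d2; tag = H(5e 43 5c 00 d2) = 01cf
m3: inner = H(34 29 36 3f 52) = 01 24; tag = H(5e 43 5c 01 24) = 0122 ← matches

3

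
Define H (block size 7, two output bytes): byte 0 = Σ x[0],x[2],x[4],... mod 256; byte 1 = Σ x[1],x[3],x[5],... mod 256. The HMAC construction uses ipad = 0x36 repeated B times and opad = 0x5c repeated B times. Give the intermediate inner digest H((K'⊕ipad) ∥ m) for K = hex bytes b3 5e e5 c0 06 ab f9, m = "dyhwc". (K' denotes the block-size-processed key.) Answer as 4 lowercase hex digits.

Key hex bytes b3 5e e5 c0 06 ab f9 is exactly B = 7 bytes: K' = b3 5e e5 c0 06 ab f9.
K' ⊕ ipad = 85 68 d3 f6 30 9d cf.
Inner input = 85 68 d3 f6 30 9d cf ∥ 64 79 68 77 63.
Inner hash: even-index sum = 839 mod 256 = 71; odd-index sum = 810 mod 256 = 42 → 47 2a.

472a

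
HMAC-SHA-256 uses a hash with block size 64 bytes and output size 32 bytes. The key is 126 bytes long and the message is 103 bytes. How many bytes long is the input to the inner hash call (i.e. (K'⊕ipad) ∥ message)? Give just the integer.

167

Key is 126 > 64 bytes, so it is hashed to 32 bytes then zero-padded to 64: |K'| = 64.
Inner input = (K'⊕ipad) ∥ m → 64 + 103 = 167 bytes.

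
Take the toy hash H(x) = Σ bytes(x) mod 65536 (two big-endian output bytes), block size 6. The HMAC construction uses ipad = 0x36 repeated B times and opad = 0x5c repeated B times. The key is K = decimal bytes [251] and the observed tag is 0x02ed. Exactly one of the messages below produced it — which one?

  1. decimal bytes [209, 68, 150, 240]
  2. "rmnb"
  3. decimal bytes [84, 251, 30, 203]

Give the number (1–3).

1

Key decimal bytes [251] = fb is 1 byte ≤ B = 6; zero-pad to 6 bytes: K' = fb 00 00 00 00 00.
K' ⊕ ipad = cd 36 36 36 36 36; K' ⊕ opad = a7 5c 5c 5c 5c 5c.
m1: inner = H(cd 36 36 36 36 36 d1 44 96 f0) = 04 76; tag = H(a7 5c 5c 5c 5c 5c 04 76) = 02ed ← matches
m2: inner = H(cd 36 36 36 36 36 72 6d 6e 62) = 03 8a; tag = H(a7 5c 5c 5c 5c 5c 03 8a) = 0300
m3: inner = H(cd 36 36 36 36 36 54 fb 1e cb) = 04 13; tag = H(a7 5c 5c 5c 5c 5c 04 13) = 028a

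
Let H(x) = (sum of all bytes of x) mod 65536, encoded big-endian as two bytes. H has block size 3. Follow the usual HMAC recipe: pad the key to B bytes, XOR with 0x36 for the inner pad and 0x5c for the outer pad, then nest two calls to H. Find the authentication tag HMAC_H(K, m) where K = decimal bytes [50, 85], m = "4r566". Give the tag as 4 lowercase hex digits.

01b8

Key decimal bytes [50, 85] = 32 55 is 2 bytes ≤ B = 3; zero-pad to 3 bytes: K' = 32 55 00.
K' ⊕ ipad = 04 63 36.  K' ⊕ opad = 6e 09 5c.
Inner input = (K'⊕ipad) ∥ m = 04 63 36 ∥ 34 72 35 36 36.
Inner hash: sum = 4+99+54+52+114+53+54+54 = 484 → 01 e4.
Outer input = (K'⊕opad) ∥ inner = 6e 09 5c ∥ 01 e4.
Outer hash (tag): sum = 110+9+92+1+228 = 440 → 01 b8.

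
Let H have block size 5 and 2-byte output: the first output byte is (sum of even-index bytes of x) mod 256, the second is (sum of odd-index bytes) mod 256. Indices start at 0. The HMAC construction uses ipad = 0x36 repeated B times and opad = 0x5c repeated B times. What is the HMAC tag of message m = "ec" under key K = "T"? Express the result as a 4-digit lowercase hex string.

91e9

Key "T" = 54 is 1 byte ≤ B = 5; zero-pad to 5 bytes: K' = 54 00 00 00 00.
K' ⊕ ipad = 62 36 36 36 36.  K' ⊕ opad = 08 5c 5c 5c 5c.
Inner input = (K'⊕ipad) ∥ m = 62 36 36 36 36 ∥ 65 63.
Inner hash: even-index sum = 305 mod 256 = 49; odd-index sum = 209 mod 256 = 209 → 31 d1.
Outer input = (K'⊕opad) ∥ inner = 08 5c 5c 5c 5c ∥ 31 d1.
Outer hash (tag): even-index sum = 401 mod 256 = 145; odd-index sum = 233 mod 256 = 233 → 91 e9.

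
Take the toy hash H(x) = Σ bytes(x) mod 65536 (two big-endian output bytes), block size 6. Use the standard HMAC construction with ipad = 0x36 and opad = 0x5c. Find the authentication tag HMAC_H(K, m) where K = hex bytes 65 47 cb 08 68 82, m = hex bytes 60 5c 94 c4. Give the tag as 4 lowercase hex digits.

027b

Key hex bytes 65 47 cb 08 68 82 is exactly B = 6 bytes: K' = 65 47 cb 08 68 82.
K' ⊕ ipad = 53 71 fd 3e 5e b4.  K' ⊕ opad = 39 1b 97 54 34 de.
Inner input = (K'⊕ipad) ∥ m = 53 71 fd 3e 5e b4 ∥ 60 5c 94 c4.
Inner hash: sum = 83+113+253+62+94+180+96+92+148+196 = 1317 → 05 25.
Outer input = (K'⊕opad) ∥ inner = 39 1b 97 54 34 de ∥ 05 25.
Outer hash (tag): sum = 57+27+151+84+52+222+5+37 = 635 → 02 7b.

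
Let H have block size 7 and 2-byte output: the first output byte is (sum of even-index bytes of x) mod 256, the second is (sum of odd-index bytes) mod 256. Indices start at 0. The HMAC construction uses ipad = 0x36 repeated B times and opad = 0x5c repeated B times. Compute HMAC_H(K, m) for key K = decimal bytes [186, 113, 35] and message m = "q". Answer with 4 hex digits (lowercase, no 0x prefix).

41f2

Key decimal bytes [186, 113, 35] = ba 71 23 is 3 bytes ≤ B = 7; zero-pad to 7 bytes: K' = ba 71 23 00 00 00 00.
K' ⊕ ipad = 8c 47 15 36 36 36 36.  K' ⊕ opad = e6 2d 7f 5c 5c 5c 5c.
Inner input = (K'⊕ipad) ∥ m = 8c 47 15 36 36 36 36 ∥ 71.
Inner hash: even-index sum = 269 mod 256 = 13; odd-index sum = 292 mod 256 = 36 → 0d 24.
Outer input = (K'⊕opad) ∥ inner = e6 2d 7f 5c 5c 5c 5c ∥ 0d 24.
Outer hash (tag): even-index sum = 577 mod 256 = 65; odd-index sum = 242 mod 256 = 242 → 41 f2.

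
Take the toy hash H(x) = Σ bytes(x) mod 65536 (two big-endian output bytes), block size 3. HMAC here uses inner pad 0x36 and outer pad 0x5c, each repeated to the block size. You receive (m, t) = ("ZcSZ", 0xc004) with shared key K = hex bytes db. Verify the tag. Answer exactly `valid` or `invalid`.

invalid

Key hex bytes db is 1 byte ≤ B = 3; zero-pad to 3 bytes: K' = db 00 00.
K' ⊕ ipad = ed 36 36; K' ⊕ opad = 87 5c 5c.
Inner hash: sum = 237+54+54+90+99+83+90 = 707 → 02 c3.
Outer hash (recomputed tag): sum = 135+92+92+2+195 = 516 → 02 04.
Recomputed tag = 0204; claimed = c004 → mismatch.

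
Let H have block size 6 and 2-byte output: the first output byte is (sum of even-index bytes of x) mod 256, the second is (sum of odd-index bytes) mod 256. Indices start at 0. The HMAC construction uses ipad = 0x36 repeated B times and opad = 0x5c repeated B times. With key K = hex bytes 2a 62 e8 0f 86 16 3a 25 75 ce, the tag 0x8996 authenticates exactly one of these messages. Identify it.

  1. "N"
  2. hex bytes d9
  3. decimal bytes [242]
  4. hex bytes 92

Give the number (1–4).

2

Key hex bytes 2a 62 e8 0f 86 16 3a 25 75 ce is 10 bytes > B = 6, so hash it first: H(key) = 47 7a, then zero-pad to 6 bytes: K' = 47 7a 00 00 00 00.
K' ⊕ ipad = 71 4c 36 36 36 36; K' ⊕ opad = 1b 26 5c 5c 5c 5c.
m1: inner = H(71 4c 36 36 36 36 4e) = 2b b8; tag = H(1b 26 5c 5c 5c 5c 2b b8) = fe96
m2: inner = H(71 4c 36 36 36 36 d9) = b6 b8; tag = H(1b 26 5c 5c 5c 5c b6 b8) = 8996 ← matches
m3: inner = H(71 4c 36 36 36 36 f2) = cf b8; tag = H(1b 26 5c 5c 5c 5c cf b8) = a296
m4: inner = H(71 4c 36 36 36 36 92) = 6f b8; tag = H(1b 26 5c 5c 5c 5c 6f b8) = 4296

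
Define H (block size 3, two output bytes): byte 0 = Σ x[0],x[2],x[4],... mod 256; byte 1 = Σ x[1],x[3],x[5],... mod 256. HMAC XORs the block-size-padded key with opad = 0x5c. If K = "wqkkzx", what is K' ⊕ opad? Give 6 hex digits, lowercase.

00085c

Key "wqkkzx" = 77 71 6b 6b 7a 78 is 6 bytes > B = 3, so hash it first: H(key) = 5c 54, then zero-pad to 3 bytes: K' = 5c 54 00.
XOR each byte with 0x5c: 5c⊕5c=00, 54⊕5c=08, 00⊕5c=5c.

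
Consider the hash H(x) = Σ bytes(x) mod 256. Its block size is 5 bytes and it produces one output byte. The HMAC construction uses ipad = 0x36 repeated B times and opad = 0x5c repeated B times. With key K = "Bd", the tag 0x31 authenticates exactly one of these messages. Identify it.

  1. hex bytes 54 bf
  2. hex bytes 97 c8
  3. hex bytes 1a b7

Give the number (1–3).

Key "Bd" = 42 64 is 2 bytes ≤ B = 5; zero-pad to 5 bytes: K' = 42 64 00 00 00.
K' ⊕ ipad = 74 52 36 36 36; K' ⊕ opad = 1e 38 5c 5c 5c.
m1: inner = H(74 52 36 36 36 54 bf) = 7b; tag = H(1e 38 5c 5c 5c 7b) = e5
m2: inner = H(74 52 36 36 36 97 c8) = c7; tag = H(1e 38 5c 5c 5c c7) = 31 ← matches
m3: inner = H(74 52 36 36 36 1a b7) = 39; tag = H(1e 38 5c 5c 5c 39) = a3

2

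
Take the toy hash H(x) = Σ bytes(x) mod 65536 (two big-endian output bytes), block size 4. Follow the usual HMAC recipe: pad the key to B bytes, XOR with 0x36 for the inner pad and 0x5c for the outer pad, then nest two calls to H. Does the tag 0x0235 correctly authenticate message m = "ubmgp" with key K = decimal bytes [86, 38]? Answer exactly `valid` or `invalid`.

Key decimal bytes [86, 38] = 56 26 is 2 bytes ≤ B = 4; zero-pad to 4 bytes: K' = 56 26 00 00.
K' ⊕ ipad = 60 10 36 36; K' ⊕ opad = 0a 7a 5c 5c.
Inner hash: sum = 96+16+54+54+117+98+109+103+112 = 759 → 02 f7.
Outer hash (recomputed tag): sum = 10+122+92+92+2+247 = 565 → 02 35.
Recomputed tag = 0235; claimed = 0235 → match.

valid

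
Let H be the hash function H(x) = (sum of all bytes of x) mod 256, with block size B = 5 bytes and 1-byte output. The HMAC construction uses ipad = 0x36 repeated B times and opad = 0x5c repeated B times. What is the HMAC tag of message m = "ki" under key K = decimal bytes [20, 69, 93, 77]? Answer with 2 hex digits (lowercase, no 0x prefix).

Key decimal bytes [20, 69, 93, 77] = 14 45 5d 4d is 4 bytes ≤ B = 5; zero-pad to 5 bytes: K' = 14 45 5d 4d 00.
K' ⊕ ipad = 22 73 6b 7b 36.  K' ⊕ opad = 48 19 01 11 5c.
Inner input = (K'⊕ipad) ∥ m = 22 73 6b 7b 36 ∥ 6b 69.
Inner hash: sum = 34+115+107+123+54+107+105 = 645; mod 256 = 133 → 85.
Outer input = (K'⊕opad) ∥ inner = 48 19 01 11 5c ∥ 85.
Outer hash (tag): sum = 72+25+1+17+92+133 = 340; mod 256 = 84 → 54.

54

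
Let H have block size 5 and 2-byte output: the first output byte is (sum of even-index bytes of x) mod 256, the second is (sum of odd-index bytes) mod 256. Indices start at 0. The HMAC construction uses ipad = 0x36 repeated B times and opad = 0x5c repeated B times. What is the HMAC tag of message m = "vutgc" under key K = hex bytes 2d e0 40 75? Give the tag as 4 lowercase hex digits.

Key hex bytes 2d e0 40 75 is 4 bytes ≤ B = 5; zero-pad to 5 bytes: K' = 2d e0 40 75 00.
K' ⊕ ipad = 1b d6 76 43 36.  K' ⊕ opad = 71 bc 1c 29 5c.
Inner input = (K'⊕ipad) ∥ m = 1b d6 76 43 36 ∥ 76 75 74 67 63.
Inner hash: even-index sum = 419 mod 256 = 163; odd-index sum = 614 mod 256 = 102 → a3 66.
Outer input = (K'⊕opad) ∥ inner = 71 bc 1c 29 5c ∥ a3 66.
Outer hash (tag): even-index sum = 335 mod 256 = 79; odd-index sum = 392 mod 256 = 136 → 4f 88.

4f88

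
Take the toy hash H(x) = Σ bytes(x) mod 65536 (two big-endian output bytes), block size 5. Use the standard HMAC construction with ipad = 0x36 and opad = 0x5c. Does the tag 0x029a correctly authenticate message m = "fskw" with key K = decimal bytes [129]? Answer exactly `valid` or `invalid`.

Key decimal bytes [129] = 81 is 1 byte ≤ B = 5; zero-pad to 5 bytes: K' = 81 00 00 00 00.
K' ⊕ ipad = b7 36 36 36 36; K' ⊕ opad = dd 5c 5c 5c 5c.
Inner hash: sum = 183+54+54+54+54+102+115+107+119 = 842 → 03 4a.
Outer hash (recomputed tag): sum = 221+92+92+92+92+3+74 = 666 → 02 9a.
Recomputed tag = 029a; claimed = 029a → match.

valid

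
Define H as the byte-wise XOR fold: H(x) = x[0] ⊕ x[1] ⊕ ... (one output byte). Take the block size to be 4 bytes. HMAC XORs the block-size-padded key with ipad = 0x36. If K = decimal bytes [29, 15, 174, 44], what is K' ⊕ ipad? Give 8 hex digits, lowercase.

2b39981a

Key decimal bytes [29, 15, 174, 44] = 1d 0f ae 2c is exactly B = 4 bytes: K' = 1d 0f ae 2c.
XOR each byte with 0x36: 1d⊕36=2b, 0f⊕36=39, ae⊕36=98, 2c⊕36=1a.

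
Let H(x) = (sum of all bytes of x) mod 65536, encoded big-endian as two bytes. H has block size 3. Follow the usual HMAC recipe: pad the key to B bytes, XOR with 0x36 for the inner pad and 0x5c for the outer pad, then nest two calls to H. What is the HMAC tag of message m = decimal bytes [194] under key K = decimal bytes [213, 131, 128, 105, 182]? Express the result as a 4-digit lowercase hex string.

Key decimal bytes [213, 131, 128, 105, 182] = d5 83 80 69 b6 is 5 bytes > B = 3, so hash it first: H(key) = 02 f7, then zero-pad to 3 bytes: K' = 02 f7 00.
K' ⊕ ipad = 34 c1 36.  K' ⊕ opad = 5e ab 5c.
Inner input = (K'⊕ipad) ∥ m = 34 c1 36 ∥ c2.
Inner hash: sum = 52+193+54+194 = 493 → 01 ed.
Outer input = (K'⊕opad) ∥ inner = 5e ab 5c ∥ 01 ed.
Outer hash (tag): sum = 94+171+92+1+237 = 595 → 02 53.

0253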